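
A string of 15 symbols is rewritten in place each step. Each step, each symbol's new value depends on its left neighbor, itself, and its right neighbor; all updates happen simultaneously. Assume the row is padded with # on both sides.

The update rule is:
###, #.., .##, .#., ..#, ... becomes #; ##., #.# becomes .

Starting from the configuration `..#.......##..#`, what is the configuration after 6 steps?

###########.###
##########..###
#########.#####
########..#####
#######.#######
######..#######

######..#######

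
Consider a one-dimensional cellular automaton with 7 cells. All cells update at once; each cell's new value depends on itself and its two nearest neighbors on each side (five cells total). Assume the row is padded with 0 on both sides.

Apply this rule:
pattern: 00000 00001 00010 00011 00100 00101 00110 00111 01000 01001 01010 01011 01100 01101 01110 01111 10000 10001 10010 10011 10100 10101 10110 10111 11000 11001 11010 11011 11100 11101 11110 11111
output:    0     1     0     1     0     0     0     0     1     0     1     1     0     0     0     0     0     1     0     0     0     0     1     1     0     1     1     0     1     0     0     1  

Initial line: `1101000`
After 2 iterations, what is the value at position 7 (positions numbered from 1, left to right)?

0

0010100
1001010
position 7 holds 0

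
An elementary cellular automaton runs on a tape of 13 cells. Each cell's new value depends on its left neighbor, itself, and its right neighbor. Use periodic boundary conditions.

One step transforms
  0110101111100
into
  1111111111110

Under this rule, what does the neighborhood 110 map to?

At position 2 the neighborhood is 110; the next row has 1 there.

1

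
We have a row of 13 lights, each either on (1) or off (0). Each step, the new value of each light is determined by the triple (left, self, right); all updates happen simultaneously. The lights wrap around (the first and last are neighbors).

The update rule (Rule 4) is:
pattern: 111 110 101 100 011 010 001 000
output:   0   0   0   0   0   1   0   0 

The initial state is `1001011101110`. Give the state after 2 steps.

1001000000000

1001000000000
1001000000000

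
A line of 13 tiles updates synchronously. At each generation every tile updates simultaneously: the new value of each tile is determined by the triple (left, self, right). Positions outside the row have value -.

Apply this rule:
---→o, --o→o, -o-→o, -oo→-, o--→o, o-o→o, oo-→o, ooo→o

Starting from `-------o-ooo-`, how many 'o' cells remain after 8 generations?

ooooooooo-ooo
-ooooooooo-oo
o-ooooooooo-o
oo-oooooooooo
-oo-ooooooooo
o-oo-oooooooo
oo-oo-ooooooo
-oo-oo-oooooo
count of o: 10

10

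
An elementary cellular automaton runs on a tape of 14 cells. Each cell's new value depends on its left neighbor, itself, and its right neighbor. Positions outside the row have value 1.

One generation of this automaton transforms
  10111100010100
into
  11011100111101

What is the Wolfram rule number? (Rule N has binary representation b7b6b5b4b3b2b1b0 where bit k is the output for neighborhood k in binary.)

230

position 3: 111 → 1  (bit 7 = 1)
position 0: 110 → 1  (bit 6 = 1)
position 1: 101 → 1  (bit 5 = 1)
position 6: 100 → 0  (bit 4 = 0)
position 2: 011 → 0  (bit 3 = 0)
position 9: 010 → 1  (bit 2 = 1)
position 8: 001 → 1  (bit 1 = 1)
position 7: 000 → 0  (bit 0 = 0)
bits b7..b0 = 11100110 = 230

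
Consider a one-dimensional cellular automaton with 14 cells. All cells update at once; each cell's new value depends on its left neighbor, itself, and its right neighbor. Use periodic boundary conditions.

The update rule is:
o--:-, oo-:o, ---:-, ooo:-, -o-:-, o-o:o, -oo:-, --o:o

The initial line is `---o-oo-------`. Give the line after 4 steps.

-o-o---------o

--o-o-o-------
-o-o-o--------
o-o-o---------
-o-o---------o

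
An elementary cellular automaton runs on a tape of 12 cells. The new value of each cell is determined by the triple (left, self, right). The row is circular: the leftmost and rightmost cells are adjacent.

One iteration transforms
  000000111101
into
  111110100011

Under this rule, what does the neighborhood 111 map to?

0

At position 7 the neighborhood is 111; the next row has 0 there.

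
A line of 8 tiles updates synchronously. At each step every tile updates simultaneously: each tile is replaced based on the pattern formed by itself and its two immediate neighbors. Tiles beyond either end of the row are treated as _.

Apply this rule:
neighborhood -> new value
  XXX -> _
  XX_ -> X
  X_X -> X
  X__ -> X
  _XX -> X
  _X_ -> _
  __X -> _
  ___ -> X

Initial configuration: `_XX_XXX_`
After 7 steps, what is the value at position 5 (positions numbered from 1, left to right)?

_

_XXXX_XX
_X__XXXX
__X_X__X
X__X_X__
_X__X_XX
__X__XXX
X__X_X_X
position 5 holds _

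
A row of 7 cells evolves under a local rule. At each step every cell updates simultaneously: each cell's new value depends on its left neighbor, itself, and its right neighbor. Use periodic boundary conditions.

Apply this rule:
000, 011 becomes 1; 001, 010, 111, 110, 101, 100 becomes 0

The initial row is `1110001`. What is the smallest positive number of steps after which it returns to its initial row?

0000101
0110000
0100111
0000100
1110001

5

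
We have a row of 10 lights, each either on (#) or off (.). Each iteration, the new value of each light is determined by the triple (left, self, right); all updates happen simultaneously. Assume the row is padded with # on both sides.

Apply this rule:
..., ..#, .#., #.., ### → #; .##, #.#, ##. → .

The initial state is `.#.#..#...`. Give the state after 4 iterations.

iteration 1: .#.#######
iteration 2: .#..######
iteration 3: .###.#####
iteration 4: ..#...####

..#...####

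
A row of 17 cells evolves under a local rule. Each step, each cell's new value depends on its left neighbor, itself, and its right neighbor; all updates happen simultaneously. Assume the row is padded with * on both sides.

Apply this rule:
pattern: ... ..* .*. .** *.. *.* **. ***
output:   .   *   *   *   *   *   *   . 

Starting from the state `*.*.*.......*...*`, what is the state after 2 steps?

.....**...**.***.

******.....***.**
.....**...**.***.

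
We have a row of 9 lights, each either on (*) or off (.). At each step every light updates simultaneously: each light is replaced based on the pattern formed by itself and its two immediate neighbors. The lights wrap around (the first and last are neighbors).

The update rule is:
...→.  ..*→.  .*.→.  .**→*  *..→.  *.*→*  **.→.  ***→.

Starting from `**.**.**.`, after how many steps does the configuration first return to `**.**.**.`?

step 1: *.**.**.*
step 2: .**.**.**
step 3: **.**.**.

3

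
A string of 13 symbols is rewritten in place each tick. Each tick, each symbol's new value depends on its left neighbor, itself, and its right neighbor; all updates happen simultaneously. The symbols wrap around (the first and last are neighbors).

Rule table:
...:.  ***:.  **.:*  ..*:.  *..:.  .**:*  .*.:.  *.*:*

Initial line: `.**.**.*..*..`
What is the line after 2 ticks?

.*....*......

.******......
.*....*......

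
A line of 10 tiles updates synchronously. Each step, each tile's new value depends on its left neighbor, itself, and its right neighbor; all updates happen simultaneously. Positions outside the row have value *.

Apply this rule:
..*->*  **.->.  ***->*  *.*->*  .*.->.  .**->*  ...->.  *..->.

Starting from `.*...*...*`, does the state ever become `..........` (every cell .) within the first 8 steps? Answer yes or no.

*...*...**
...*...***
..*...****
.*...*****
*...******
...*******
..********
.*********
step 8 is .*********, still not uniform .

no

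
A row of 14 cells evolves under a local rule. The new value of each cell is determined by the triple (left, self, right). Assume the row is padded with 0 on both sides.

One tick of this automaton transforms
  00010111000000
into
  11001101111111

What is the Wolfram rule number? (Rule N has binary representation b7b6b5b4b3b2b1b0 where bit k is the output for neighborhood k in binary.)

position 6: 111 → 0  (bit 7 = 0)
position 7: 110 → 1  (bit 6 = 1)
position 4: 101 → 1  (bit 5 = 1)
position 8: 100 → 1  (bit 4 = 1)
position 5: 011 → 1  (bit 3 = 1)
position 3: 010 → 0  (bit 2 = 0)
position 2: 001 → 0  (bit 1 = 0)
position 0: 000 → 1  (bit 0 = 1)
bits b7..b0 = 01111001 = 121

121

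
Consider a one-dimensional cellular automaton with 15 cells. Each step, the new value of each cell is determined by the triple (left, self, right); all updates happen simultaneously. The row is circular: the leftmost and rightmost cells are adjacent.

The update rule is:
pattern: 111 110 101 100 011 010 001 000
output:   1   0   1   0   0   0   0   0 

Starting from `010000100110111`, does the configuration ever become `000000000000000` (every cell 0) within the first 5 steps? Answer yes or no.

100000000001010
000000000000101
000000000000010
000000000000000
all cells are 0 at step 4

yes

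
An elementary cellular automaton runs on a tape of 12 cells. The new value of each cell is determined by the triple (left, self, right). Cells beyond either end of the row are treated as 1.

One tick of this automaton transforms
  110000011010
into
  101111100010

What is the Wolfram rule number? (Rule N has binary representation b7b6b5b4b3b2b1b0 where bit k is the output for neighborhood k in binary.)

151

position 0: 111 → 1  (bit 7 = 1)
position 1: 110 → 0  (bit 6 = 0)
position 9: 101 → 0  (bit 5 = 0)
position 2: 100 → 1  (bit 4 = 1)
position 7: 011 → 0  (bit 3 = 0)
position 10: 010 → 1  (bit 2 = 1)
position 6: 001 → 1  (bit 1 = 1)
position 3: 000 → 1  (bit 0 = 1)
bits b7..b0 = 10010111 = 151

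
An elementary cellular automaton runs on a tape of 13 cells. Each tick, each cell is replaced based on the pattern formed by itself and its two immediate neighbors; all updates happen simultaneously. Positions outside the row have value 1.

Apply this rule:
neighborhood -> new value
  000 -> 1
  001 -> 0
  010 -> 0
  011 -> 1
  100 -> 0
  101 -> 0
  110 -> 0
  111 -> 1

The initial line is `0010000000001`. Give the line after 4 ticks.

0000111100101

0000111111101
0110111111001
0100111110001
0000111100101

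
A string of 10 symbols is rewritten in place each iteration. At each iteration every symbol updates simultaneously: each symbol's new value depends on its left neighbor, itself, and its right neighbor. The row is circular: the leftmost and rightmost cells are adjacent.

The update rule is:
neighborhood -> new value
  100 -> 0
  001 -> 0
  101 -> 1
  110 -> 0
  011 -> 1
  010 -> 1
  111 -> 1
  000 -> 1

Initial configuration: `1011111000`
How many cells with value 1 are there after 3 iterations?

iteration 1: 1111110010
iteration 2: 1111100011
iteration 3: 1111001011
count of 1: 7

7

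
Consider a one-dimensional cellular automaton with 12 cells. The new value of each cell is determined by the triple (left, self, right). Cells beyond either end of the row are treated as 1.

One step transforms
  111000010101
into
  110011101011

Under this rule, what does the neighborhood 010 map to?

0

At position 7 the neighborhood is 010; the next row has 0 there.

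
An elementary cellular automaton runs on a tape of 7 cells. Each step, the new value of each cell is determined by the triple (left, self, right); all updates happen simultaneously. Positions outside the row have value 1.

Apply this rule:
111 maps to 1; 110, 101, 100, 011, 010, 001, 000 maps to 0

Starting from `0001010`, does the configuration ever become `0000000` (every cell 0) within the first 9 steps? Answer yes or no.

0000000
all cells are 0 at step 1

yes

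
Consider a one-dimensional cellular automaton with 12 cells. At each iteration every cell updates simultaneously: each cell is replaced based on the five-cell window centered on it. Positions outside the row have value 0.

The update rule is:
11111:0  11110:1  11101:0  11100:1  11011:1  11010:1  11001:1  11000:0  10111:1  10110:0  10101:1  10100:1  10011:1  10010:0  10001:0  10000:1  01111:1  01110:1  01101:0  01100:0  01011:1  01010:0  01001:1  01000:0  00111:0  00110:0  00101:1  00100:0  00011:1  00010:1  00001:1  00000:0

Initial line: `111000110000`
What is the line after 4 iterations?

100010101101

iteration 1: 011001000100
iteration 2: 100100001001
iteration 3: 010001110100
iteration 4: 100010101101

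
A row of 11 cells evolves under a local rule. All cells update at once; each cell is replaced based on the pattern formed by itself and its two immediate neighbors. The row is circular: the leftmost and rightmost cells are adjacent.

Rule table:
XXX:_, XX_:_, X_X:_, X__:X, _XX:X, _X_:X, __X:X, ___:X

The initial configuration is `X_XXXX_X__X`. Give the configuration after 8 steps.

___XXXXXXXX

__X____XXXX
XXXXXXXX___
X_______XXX
_XXXXXXXX__
XX_______XX
__XXXXXXXX_
XXX_______X
___XXXXXXXX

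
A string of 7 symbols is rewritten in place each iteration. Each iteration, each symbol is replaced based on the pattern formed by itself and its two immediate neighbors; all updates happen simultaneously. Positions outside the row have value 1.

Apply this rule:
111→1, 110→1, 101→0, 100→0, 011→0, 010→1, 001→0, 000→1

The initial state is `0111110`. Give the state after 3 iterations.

0011110
0001110
0100110

0100110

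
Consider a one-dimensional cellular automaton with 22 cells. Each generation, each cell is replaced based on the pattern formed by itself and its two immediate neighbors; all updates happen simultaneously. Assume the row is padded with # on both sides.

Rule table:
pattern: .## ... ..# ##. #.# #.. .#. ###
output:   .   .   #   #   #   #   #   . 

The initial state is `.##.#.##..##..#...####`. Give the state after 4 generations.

#.####..##.#####.#..##

#.####.###.#####.#....
##...##..##....####..#
.##.#.###.##..#...###.
#.####..##.#####.#..##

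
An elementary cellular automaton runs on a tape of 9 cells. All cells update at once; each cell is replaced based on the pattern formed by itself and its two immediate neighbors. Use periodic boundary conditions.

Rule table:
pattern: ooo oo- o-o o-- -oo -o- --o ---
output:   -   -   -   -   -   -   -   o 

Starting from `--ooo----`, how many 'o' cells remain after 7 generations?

generation 1: o-----ooo
generation 2: --ooo----  (repeats generation 0; period 2)
generation 7: o-----ooo
count of o: 4

4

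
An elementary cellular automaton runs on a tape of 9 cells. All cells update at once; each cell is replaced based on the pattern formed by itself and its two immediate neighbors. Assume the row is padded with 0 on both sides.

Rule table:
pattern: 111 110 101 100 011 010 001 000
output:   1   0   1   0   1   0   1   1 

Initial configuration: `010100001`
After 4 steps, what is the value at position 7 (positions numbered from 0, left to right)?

1

step 1: 101001110
step 2: 010011100
step 3: 100111001
step 4: 001110010
position 7 holds 1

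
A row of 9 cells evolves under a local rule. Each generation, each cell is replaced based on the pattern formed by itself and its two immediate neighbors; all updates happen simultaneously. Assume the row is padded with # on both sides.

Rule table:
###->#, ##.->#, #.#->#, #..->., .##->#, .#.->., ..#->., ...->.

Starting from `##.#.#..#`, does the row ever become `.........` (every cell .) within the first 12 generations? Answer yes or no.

###.#...#
####....#
####....#  (fixed point — unchanged through generation 12)
generation 12 is ####....#, still not uniform .

no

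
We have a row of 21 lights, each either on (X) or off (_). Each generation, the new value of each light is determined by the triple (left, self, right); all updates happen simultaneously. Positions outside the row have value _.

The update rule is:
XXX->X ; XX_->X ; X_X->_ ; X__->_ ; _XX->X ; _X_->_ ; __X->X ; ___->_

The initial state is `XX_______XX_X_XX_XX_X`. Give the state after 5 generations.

XX______XXX___XX_XX__
XX_____XXXX__XXX_XX__
XX____XXXXX_XXXX_XX__
XX___XXXXXX_XXXX_XX__
XX__XXXXXXX_XXXX_XX__

XX__XXXXXXX_XXXX_XX__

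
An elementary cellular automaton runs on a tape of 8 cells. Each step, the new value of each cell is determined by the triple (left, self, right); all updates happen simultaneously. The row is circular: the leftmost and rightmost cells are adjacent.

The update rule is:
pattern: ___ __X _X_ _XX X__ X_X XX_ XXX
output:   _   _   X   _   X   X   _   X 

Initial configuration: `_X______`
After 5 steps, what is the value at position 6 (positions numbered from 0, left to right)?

_XX_____
___X____
___XX___
_____X__
_____XX_
position 6 holds X

X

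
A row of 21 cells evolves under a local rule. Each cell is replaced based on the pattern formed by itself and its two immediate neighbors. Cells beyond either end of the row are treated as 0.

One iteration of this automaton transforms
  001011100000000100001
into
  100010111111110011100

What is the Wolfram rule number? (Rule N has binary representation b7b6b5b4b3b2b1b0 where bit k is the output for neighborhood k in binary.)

89

position 5: 111 → 0  (bit 7 = 0)
position 6: 110 → 1  (bit 6 = 1)
position 3: 101 → 0  (bit 5 = 0)
position 7: 100 → 1  (bit 4 = 1)
position 4: 011 → 1  (bit 3 = 1)
position 2: 010 → 0  (bit 2 = 0)
position 1: 001 → 0  (bit 1 = 0)
position 0: 000 → 1  (bit 0 = 1)
bits b7..b0 = 01011001 = 89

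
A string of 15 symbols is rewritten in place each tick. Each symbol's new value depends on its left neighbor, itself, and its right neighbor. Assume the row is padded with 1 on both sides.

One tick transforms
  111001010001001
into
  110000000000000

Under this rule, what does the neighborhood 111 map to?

1

At position 0 the neighborhood is 111; the next row has 1 there.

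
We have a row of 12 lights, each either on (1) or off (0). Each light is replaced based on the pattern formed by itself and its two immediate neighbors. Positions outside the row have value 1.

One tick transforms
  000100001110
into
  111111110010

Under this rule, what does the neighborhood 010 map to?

1

At position 3 the neighborhood is 010; the next row has 1 there.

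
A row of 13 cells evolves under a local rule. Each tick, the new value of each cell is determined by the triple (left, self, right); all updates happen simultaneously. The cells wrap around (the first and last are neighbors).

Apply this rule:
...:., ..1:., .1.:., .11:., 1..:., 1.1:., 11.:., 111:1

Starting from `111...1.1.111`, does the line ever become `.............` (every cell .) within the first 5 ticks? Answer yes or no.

yes

11.........11
1...........1
.............
all cells are . at tick 3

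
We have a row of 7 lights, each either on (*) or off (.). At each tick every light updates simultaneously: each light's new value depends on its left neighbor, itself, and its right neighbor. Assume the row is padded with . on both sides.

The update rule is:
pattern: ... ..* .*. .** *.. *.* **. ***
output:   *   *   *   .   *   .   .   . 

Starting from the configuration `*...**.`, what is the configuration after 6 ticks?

....***

tick 1: ****..*
tick 2: ....***
tick 3: ****...
tick 4: ....***  (repeats tick 2; period 2)
tick 6: ....***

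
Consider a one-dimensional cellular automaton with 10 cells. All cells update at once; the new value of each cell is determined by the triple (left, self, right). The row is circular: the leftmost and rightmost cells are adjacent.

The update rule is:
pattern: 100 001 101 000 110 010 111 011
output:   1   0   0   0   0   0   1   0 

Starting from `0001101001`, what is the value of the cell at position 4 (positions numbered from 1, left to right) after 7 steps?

1000000100
0100000010
0010000001
1001000000
0100100000
0010010000
0001001000
position 4 holds 1

1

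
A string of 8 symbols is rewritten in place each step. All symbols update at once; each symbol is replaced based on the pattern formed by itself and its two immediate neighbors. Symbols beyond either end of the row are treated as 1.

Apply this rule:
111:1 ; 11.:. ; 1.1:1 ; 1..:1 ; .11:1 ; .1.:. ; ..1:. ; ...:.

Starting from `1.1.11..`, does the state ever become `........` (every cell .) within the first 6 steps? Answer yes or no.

.1.11.1.
1.11.1.1
.11.1.11
11.1.111
1.1.1111
.1.11111
step 6 is .1.11111, still not uniform .

no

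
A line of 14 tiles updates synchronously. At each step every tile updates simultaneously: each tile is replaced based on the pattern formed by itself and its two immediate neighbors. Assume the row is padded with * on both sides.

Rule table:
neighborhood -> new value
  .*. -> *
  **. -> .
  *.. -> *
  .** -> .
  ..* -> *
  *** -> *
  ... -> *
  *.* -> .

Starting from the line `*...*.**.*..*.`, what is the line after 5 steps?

...**.**.**...

.****....****.
..**.****.**..
**....**....**
*.****..****.*
...**.**.**...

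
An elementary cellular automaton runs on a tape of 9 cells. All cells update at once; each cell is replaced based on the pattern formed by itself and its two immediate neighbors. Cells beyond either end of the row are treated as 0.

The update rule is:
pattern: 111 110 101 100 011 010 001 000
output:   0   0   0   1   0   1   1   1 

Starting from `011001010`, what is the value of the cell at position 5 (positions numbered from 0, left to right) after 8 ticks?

100111011
111000000
000111111
111000000  (repeats tick 2; period 2)
tick 8: 111000000
position 5 holds 0

0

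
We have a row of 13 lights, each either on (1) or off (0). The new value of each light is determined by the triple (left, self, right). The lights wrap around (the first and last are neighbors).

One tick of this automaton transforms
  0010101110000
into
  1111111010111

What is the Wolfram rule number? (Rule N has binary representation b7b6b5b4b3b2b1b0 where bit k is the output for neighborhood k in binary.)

position 7: 111 → 0  (bit 7 = 0)
position 8: 110 → 1  (bit 6 = 1)
position 3: 101 → 1  (bit 5 = 1)
position 9: 100 → 0  (bit 4 = 0)
position 6: 011 → 1  (bit 3 = 1)
position 2: 010 → 1  (bit 2 = 1)
position 1: 001 → 1  (bit 1 = 1)
position 0: 000 → 1  (bit 0 = 1)
bits b7..b0 = 01101111 = 111

111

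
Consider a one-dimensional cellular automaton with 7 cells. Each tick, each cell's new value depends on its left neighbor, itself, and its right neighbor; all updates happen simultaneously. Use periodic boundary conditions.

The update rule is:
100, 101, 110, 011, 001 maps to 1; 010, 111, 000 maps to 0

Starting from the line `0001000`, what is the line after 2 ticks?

0010100
0101010

0101010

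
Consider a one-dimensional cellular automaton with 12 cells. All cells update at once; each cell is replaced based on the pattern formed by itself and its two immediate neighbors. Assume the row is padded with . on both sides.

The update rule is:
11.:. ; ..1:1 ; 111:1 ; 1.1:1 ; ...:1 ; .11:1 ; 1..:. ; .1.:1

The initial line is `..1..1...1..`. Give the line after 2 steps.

111.11.111.1
11.11.111.11

11.11.111.11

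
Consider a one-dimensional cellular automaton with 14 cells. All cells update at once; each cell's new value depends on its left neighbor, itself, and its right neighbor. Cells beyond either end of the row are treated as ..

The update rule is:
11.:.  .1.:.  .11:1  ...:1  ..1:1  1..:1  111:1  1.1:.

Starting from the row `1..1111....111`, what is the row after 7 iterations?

.111111..11...

.11111.111111.
11111..11111.1
1111.111111...
111..11111.111
11.111111..11.
1..11111.111.1
.111111..11...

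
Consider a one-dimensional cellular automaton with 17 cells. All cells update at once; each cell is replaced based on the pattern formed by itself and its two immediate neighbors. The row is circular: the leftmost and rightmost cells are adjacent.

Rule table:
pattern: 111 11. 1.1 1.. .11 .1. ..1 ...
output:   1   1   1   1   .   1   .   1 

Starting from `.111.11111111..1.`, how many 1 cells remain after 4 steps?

13

..111.11111111.11
1..111.11111111.1
11..111.11111111.
.11..111.11111111
count of 1: 13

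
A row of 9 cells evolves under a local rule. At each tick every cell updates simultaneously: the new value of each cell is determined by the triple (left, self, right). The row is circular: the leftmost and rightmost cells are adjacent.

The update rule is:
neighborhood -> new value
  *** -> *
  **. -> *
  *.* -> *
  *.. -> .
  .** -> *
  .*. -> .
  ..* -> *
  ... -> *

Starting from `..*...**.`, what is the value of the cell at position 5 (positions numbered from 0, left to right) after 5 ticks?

**..****.
**.******
*********
*********  (fixed point — unchanged through tick 5)
position 5 holds *

*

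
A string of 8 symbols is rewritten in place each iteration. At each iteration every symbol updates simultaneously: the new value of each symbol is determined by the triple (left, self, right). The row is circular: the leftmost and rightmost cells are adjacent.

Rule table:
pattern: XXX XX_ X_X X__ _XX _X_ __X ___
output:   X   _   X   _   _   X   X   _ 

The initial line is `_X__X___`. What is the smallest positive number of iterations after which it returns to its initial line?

8

XX_XX___
__X____X
_XX___XX
X____X__
X___XX_X
___X__X_
__XX_XX_
_X__X___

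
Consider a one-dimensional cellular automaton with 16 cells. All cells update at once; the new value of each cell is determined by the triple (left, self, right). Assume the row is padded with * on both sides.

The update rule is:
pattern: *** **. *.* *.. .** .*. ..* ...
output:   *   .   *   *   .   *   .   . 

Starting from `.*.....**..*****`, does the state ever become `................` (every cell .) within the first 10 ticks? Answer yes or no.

***......*..****
**.*.....**..***
*.***......*..**
.*.*.*.....**..*
*******......*..
******.*.....**.
*****.***......*
****.*.*.*......
***.*******.....
**.*.*****.*....
tick 10 is **.*.*****.*...., still not uniform .

no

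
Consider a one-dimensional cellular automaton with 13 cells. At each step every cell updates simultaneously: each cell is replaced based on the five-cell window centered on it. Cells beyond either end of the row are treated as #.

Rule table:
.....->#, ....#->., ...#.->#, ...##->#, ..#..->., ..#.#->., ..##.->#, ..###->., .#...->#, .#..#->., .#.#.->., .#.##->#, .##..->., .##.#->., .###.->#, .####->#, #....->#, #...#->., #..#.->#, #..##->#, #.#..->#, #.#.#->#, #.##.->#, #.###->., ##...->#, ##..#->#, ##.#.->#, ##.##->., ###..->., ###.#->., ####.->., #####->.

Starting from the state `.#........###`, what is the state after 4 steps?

.......#.#.#.

step 1: ########.#.#.
step 2: ........##.##
step 3: ######.##...#
step 4: .......#.#.#.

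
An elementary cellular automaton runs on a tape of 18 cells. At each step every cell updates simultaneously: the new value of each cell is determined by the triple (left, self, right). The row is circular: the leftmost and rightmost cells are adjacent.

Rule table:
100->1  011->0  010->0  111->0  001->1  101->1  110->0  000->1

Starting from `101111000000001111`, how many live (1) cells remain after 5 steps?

9

step 1: 010000111111110000
step 2: 101111000000001111  (repeats step 0; period 2)
step 5: 010000111111110000
count of 1: 9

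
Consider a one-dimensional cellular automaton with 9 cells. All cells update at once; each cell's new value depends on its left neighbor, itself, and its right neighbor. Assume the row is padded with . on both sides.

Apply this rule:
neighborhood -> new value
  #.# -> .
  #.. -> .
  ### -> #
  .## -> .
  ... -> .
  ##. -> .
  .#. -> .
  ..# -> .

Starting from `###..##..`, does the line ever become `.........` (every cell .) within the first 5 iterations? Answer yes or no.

.#.......
.........
all cells are . at iteration 2

yes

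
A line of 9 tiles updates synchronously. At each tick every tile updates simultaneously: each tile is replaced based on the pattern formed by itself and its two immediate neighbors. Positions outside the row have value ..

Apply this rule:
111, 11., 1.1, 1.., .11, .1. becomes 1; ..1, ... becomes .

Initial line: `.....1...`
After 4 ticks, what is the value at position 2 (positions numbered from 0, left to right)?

.

.....11..
.....111.
.....1111
.....1111
position 2 holds .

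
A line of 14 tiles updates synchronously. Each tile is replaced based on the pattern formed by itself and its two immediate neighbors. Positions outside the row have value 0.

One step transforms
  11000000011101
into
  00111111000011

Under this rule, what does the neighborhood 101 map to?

1

At position 12 the neighborhood is 101; the next row has 1 there.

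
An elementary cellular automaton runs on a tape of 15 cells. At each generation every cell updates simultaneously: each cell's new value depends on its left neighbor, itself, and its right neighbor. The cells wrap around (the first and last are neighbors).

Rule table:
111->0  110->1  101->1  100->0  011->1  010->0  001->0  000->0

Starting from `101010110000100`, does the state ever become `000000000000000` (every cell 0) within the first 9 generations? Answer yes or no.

010101110000000
001011010000000
000111100000000
000100100000000
000000000000000
all cells are 0 at generation 5

yes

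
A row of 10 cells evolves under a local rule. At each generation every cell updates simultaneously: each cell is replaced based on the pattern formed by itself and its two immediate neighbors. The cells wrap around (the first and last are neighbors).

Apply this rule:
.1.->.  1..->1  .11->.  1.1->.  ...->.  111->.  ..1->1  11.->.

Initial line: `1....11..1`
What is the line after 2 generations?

1.11.11..1

.1..1..11.
1.11.11..1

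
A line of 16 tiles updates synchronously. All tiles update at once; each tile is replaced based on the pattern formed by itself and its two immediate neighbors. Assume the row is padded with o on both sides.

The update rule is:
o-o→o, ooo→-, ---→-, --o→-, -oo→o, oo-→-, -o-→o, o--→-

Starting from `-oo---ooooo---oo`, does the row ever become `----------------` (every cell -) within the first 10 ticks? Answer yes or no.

no

oo----o-------o-
------o-------oo
------o-------o-
------o-------oo  (repeats tick 2; period 2)
tick 10: ------o-------oo
tick 10 is ------o-------oo, still not uniform -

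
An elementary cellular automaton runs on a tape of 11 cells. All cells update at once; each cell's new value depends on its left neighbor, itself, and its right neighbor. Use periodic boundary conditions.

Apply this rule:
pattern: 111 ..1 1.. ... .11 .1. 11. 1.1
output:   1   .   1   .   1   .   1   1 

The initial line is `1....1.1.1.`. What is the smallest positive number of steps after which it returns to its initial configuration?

.1....1.1.1
1.1....1.1.
.1.1....1.1
1.1.1....1.
.1.1.1....1
1.1.1.1....
.1.1.1.1...
..1.1.1.1..
...1.1.1.1.
....1.1.1.1
1....1.1.1.

11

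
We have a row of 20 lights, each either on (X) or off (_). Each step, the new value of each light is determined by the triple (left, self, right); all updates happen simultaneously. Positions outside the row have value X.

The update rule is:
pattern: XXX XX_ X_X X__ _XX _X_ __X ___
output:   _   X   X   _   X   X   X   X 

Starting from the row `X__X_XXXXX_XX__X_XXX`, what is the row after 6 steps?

_X_XXXXX_XXXXXXXXXX_

X_XXXX___XXXX_XXXX__
XXX__X_XXX__XXX__X_X
__X_XXXX_X_XX_X_XXXX
_XXXX__XXXXXXXXXX___
XX__X_XX________X_XX
_X_XXXXX_XXXXXXXXXX_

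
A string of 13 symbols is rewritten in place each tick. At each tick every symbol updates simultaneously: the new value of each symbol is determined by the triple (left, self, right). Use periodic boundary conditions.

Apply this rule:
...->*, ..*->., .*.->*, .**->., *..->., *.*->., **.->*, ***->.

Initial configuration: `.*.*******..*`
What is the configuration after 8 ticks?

.*.*.*.*.*..*

.*.......*..*
.*.*****.*..*
.*.....*.*..*
.*.***.*.*..*
.*...*.*.*..*
.*.*.*.*.*..*
.*.*.*.*.*..*  (fixed point — unchanged through tick 8)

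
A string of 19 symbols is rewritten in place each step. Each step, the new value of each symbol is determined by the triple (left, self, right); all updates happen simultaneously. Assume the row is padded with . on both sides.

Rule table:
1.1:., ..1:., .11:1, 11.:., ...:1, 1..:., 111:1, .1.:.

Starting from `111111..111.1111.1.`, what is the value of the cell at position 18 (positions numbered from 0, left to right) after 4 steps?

.

11111...11..111....
1111..1.1...11..111
111.......1.1...11.
11..11111.....1.1..
position 18 holds .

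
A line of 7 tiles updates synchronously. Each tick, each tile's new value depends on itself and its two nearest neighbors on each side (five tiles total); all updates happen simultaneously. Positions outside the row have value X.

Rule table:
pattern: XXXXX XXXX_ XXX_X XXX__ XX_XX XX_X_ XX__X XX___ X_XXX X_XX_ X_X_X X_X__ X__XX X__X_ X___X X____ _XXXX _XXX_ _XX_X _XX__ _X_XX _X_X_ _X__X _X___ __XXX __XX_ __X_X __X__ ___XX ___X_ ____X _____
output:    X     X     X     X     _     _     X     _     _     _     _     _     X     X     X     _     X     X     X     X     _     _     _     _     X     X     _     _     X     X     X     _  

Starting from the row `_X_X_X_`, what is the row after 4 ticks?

_______
_____XX
___XXXX
_XXXXXX

_XXXXXX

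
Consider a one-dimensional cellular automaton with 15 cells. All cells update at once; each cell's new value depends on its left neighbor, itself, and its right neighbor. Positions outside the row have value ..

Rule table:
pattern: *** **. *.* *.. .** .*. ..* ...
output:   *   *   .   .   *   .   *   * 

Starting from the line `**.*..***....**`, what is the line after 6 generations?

**.******.*****

generation 1: **...****.*****
generation 2: **.******.*****
generation 3: **.******.*****  (fixed point — unchanged through generation 6)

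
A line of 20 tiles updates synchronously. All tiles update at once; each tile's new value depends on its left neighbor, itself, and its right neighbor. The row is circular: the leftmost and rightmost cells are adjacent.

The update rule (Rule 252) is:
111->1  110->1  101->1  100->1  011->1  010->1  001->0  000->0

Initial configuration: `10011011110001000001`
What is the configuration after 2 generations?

11011111111001100001
11111111111101110001

11111111111101110001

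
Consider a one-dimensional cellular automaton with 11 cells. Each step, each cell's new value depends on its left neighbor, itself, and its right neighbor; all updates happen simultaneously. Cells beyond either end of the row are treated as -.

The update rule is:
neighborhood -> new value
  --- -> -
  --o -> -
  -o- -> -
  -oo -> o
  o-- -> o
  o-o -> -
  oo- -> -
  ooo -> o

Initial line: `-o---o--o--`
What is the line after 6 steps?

-------o---

--o---o--o-
---o---o--o
----o---o--
-----o---o-
------o---o
-------o---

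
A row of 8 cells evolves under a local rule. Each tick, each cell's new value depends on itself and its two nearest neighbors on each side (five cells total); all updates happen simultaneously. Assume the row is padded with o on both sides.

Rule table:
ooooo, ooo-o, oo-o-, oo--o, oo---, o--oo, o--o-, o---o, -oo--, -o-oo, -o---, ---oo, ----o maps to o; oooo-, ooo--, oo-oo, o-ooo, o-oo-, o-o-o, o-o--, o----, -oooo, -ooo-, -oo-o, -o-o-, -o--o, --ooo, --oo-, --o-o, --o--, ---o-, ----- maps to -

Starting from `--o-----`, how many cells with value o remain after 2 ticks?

oo-o--oo
-oo--o--
count of o: 3

3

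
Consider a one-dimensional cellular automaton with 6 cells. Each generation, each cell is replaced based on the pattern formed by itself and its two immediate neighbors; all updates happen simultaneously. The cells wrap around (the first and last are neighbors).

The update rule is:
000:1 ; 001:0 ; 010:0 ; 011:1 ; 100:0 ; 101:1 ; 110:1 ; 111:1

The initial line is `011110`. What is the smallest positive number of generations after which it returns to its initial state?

1

011110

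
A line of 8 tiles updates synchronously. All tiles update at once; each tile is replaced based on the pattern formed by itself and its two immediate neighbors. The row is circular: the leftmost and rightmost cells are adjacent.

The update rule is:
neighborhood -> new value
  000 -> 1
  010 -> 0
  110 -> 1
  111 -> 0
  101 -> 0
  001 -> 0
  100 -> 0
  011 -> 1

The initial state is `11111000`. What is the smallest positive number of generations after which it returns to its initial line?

6

10001010
00100000
10001111
10101000
00000010
11111000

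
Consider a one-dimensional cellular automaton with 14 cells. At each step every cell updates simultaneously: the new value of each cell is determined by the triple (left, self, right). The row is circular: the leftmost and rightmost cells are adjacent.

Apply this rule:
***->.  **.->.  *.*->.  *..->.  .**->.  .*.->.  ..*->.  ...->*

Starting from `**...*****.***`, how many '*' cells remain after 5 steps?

...*..........
**...*********
...*..........  (repeats step 1; period 2)
step 5: ...*..........
count of *: 1

1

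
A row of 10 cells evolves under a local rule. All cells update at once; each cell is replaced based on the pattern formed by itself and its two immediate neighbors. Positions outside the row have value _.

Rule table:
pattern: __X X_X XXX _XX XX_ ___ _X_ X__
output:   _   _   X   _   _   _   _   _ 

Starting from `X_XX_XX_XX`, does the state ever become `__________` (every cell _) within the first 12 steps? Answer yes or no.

step 1: __________
all cells are _ at step 1

yes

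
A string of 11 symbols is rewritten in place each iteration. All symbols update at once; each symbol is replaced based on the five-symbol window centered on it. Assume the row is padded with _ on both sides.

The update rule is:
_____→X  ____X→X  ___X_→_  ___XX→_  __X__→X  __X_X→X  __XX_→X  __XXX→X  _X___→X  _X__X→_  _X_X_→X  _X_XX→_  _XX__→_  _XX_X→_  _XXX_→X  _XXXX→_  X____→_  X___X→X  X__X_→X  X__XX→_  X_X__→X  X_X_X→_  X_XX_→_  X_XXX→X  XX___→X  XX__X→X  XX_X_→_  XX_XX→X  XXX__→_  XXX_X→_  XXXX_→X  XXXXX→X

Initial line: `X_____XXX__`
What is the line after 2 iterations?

XX_XX_XX_X_
X_X__X___XX

X_X__X___XX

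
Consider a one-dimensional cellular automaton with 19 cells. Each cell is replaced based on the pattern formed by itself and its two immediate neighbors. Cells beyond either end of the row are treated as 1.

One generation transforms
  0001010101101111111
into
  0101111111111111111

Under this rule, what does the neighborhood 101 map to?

At position 4 the neighborhood is 101; the next row has 1 there.

1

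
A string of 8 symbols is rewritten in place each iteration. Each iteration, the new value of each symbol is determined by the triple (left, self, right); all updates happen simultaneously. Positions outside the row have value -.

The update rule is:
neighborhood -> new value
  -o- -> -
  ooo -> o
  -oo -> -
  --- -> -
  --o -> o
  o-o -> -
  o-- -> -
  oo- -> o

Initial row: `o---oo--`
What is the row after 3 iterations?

-o------

---o-o--
--o-----
-o------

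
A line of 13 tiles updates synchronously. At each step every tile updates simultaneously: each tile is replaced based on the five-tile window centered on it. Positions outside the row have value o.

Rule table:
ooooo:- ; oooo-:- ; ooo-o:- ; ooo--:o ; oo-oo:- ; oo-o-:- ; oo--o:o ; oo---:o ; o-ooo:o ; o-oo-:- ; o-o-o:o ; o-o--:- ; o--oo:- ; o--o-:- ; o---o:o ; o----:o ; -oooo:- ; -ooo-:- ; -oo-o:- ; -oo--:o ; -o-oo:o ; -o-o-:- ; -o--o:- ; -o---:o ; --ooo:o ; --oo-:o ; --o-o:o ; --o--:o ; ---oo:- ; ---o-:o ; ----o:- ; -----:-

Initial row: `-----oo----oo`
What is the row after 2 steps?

-ooo-o--oo-oo

oo---oooo--o-
-ooo-o--oo-oo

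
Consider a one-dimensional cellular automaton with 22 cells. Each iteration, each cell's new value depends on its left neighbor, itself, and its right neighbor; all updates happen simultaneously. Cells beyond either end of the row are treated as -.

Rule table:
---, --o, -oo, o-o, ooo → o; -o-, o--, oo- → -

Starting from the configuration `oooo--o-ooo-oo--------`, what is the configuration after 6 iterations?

o-ooo-oo--ooooooo--o--

ooo--o-ooo-oo--ooooooo
oo--o-ooo-oo--ooooooo-
o--o-ooo-oo--ooooooo--
--o-ooo-oo--ooooooo--o
oo-ooo-oo--ooooooo--o-
o-ooo-oo--ooooooo--o--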